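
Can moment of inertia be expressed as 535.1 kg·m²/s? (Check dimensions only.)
No

moment of inertia has SI base units: kg * m^2
kg·m²/s does NOT reduce to kg * m^2; a valid unit for moment of inertia would be e.g. kg·m².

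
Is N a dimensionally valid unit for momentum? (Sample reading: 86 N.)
No

momentum has SI base units: kg * m / s
N does NOT reduce to kg * m / s; a valid unit for momentum would be e.g. kg·m/s.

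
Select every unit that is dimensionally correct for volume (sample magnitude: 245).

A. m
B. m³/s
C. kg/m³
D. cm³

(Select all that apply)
D

volume has SI base units: m^3

Checking each option against m^3:
  A. m: ✗ does not match
  B. m³/s: ✗ does not match
  C. kg/m³: ✗ does not match
  D. cm³: ✓ matches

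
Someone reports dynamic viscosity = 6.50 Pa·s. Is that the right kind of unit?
Yes

dynamic viscosity has SI base units: kg / (m * s)
Pa·s reduces to the same SI base units, so it is a valid unit for dynamic viscosity.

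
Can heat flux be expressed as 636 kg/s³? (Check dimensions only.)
Yes

heat flux has SI base units: kg / s^3
kg/s³ reduces to the same SI base units, so it is a valid unit for heat flux.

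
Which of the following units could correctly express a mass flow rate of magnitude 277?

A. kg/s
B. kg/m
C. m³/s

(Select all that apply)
A

mass flow rate has SI base units: kg / s

Checking each option against kg / s:
  A. kg/s: ✓ matches
  B. kg/m: ✗ does not match
  C. m³/s: ✗ does not match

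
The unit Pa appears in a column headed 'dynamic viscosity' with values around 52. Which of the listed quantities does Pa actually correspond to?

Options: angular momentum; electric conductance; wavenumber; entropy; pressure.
pressure

dynamic viscosity should have units dimensionally equivalent to kg / (m * s) (e.g. Pa·s).
The given unit 'Pa' reduces to kg / (m * s^2). Of the listed options, that is the dimensionality of pressure.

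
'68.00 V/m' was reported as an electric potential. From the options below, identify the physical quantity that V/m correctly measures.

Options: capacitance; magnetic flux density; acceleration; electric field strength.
electric field strength

electric potential should have units dimensionally equivalent to kg * m^2 / (A * s^3) (e.g. V).
The given unit 'V/m' reduces to kg * m / (A * s^3). Of the listed options, that is the dimensionality of electric field strength.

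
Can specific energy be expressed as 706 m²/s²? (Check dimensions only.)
Yes

specific energy has SI base units: m^2 / s^2
m²/s² reduces to the same SI base units, so it is a valid unit for specific energy.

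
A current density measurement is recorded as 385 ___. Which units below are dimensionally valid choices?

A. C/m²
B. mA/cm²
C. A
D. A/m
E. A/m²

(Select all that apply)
B, E

current density has SI base units: A / m^2

Checking each option against A / m^2:
  A. C/m²: ✗ does not match
  B. mA/cm²: ✓ matches
  C. A: ✗ does not match
  D. A/m: ✗ does not match
  E. A/m²: ✓ matches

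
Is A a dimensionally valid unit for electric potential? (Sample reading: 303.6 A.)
No

electric potential has SI base units: kg * m^2 / (A * s^3)
A does NOT reduce to kg * m^2 / (A * s^3); a valid unit for electric potential would be e.g. V.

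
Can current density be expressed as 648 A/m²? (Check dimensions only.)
Yes

current density has SI base units: A / m^2
A/m² reduces to the same SI base units, so it is a valid unit for current density.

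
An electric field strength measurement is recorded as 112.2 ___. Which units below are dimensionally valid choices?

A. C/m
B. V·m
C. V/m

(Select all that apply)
C

electric field strength has SI base units: kg * m / (A * s^3)

Checking each option against kg * m / (A * s^3):
  A. C/m: ✗ does not match
  B. V·m: ✗ does not match
  C. V/m: ✓ matches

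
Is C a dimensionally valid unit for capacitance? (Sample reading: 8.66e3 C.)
No

capacitance has SI base units: A^2 * s^4 / (kg * m^2)
C does NOT reduce to A^2 * s^4 / (kg * m^2); a valid unit for capacitance would be e.g. F.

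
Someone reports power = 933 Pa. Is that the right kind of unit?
No

power has SI base units: kg * m^2 / s^3
Pa does NOT reduce to kg * m^2 / s^3; a valid unit for power would be e.g. W.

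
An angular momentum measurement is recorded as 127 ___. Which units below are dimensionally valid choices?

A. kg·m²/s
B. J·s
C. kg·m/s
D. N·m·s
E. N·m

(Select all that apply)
A, B, D

angular momentum has SI base units: kg * m^2 / s

Checking each option against kg * m^2 / s:
  A. kg·m²/s: ✓ matches
  B. J·s: ✓ matches
  C. kg·m/s: ✗ does not match
  D. N·m·s: ✓ matches
  E. N·m: ✗ does not match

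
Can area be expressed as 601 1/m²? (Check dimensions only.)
No

area has SI base units: m^2
1/m² does NOT reduce to m^2; a valid unit for area would be e.g. m².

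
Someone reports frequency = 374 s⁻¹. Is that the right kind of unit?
Yes

frequency has SI base units: 1 / s
s⁻¹ reduces to the same SI base units, so it is a valid unit for frequency.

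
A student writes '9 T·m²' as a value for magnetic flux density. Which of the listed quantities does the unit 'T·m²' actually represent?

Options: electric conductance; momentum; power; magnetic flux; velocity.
magnetic flux

magnetic flux density should have units dimensionally equivalent to kg / (A * s^2) (e.g. T).
The given unit 'T·m²' reduces to kg * m^2 / (A * s^2). Of the listed options, that is the dimensionality of magnetic flux.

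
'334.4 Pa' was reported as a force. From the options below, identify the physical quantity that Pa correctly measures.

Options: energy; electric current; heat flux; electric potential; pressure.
pressure

force should have units dimensionally equivalent to kg * m / s^2 (e.g. N).
The given unit 'Pa' reduces to kg / (m * s^2). Of the listed options, that is the dimensionality of pressure.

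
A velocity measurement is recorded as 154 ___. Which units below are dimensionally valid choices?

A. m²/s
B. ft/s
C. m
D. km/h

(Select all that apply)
B, D

velocity has SI base units: m / s

Checking each option against m / s:
  A. m²/s: ✗ does not match
  B. ft/s: ✓ matches
  C. m: ✗ does not match
  D. km/h: ✓ matches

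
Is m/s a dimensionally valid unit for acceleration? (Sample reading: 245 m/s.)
No

acceleration has SI base units: m / s^2
m/s does NOT reduce to m / s^2; a valid unit for acceleration would be e.g. m/s².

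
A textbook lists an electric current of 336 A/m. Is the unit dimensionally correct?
No

electric current has SI base units: A
A/m does NOT reduce to A; a valid unit for electric current would be e.g. A.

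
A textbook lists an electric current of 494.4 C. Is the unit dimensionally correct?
No

electric current has SI base units: A
C does NOT reduce to A; a valid unit for electric current would be e.g. A.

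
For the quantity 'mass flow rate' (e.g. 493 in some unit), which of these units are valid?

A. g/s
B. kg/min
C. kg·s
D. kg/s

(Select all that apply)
A, B, D

mass flow rate has SI base units: kg / s

Checking each option against kg / s:
  A. g/s: ✓ matches
  B. kg/min: ✓ matches
  C. kg·s: ✗ does not match
  D. kg/s: ✓ matches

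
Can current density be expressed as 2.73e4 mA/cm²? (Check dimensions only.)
Yes

current density has SI base units: A / m^2
mA/cm² reduces to the same SI base units, so it is a valid unit for current density.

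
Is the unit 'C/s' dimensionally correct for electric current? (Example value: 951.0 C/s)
Yes

electric current has SI base units: A
C/s reduces to the same SI base units, so it is a valid unit for electric current.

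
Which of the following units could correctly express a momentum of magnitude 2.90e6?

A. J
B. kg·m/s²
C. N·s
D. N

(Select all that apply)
C

momentum has SI base units: kg * m / s

Checking each option against kg * m / s:
  A. J: ✗ does not match
  B. kg·m/s²: ✗ does not match
  C. N·s: ✓ matches
  D. N: ✗ does not match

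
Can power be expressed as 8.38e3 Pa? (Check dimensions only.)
No

power has SI base units: kg * m^2 / s^3
Pa does NOT reduce to kg * m^2 / s^3; a valid unit for power would be e.g. W.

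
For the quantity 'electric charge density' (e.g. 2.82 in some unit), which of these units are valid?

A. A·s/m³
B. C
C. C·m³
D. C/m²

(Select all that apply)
A

electric charge density has SI base units: A * s / m^3

Checking each option against A * s / m^3:
  A. A·s/m³: ✓ matches
  B. C: ✗ does not match
  C. C·m³: ✗ does not match
  D. C/m²: ✗ does not match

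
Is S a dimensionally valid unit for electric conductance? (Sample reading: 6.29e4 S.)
Yes

electric conductance has SI base units: A^2 * s^3 / (kg * m^2)
S reduces to the same SI base units, so it is a valid unit for electric conductance.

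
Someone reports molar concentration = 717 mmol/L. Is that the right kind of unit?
Yes

molar concentration has SI base units: mol / m^3
mmol/L reduces to the same SI base units, so it is a valid unit for molar concentration.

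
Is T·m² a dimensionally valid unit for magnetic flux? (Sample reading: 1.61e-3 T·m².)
Yes

magnetic flux has SI base units: kg * m^2 / (A * s^2)
T·m² reduces to the same SI base units, so it is a valid unit for magnetic flux.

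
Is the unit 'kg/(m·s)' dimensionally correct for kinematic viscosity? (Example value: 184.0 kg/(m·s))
No

kinematic viscosity has SI base units: m^2 / s
kg/(m·s) does NOT reduce to m^2 / s; a valid unit for kinematic viscosity would be e.g. m²/s.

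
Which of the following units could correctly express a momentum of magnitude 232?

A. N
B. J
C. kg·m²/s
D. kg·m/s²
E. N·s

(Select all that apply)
E

momentum has SI base units: kg * m / s

Checking each option against kg * m / s:
  A. N: ✗ does not match
  B. J: ✗ does not match
  C. kg·m²/s: ✗ does not match
  D. kg·m/s²: ✗ does not match
  E. N·s: ✓ matches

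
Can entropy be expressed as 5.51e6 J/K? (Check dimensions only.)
Yes

entropy has SI base units: kg * m^2 / (s^2 * K)
J/K reduces to the same SI base units, so it is a valid unit for entropy.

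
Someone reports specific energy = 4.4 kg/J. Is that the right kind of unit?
No

specific energy has SI base units: m^2 / s^2
kg/J does NOT reduce to m^2 / s^2; a valid unit for specific energy would be e.g. J/kg.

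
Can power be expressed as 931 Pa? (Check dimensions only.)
No

power has SI base units: kg * m^2 / s^3
Pa does NOT reduce to kg * m^2 / s^3; a valid unit for power would be e.g. W.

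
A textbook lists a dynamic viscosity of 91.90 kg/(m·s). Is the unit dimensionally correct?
Yes

dynamic viscosity has SI base units: kg / (m * s)
kg/(m·s) reduces to the same SI base units, so it is a valid unit for dynamic viscosity.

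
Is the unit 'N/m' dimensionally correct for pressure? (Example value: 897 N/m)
No

pressure has SI base units: kg / (m * s^2)
N/m does NOT reduce to kg / (m * s^2); a valid unit for pressure would be e.g. Pa.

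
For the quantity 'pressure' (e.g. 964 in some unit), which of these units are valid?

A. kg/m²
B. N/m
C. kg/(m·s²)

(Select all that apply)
C

pressure has SI base units: kg / (m * s^2)

Checking each option against kg / (m * s^2):
  A. kg/m²: ✗ does not match
  B. N/m: ✗ does not match
  C. kg/(m·s²): ✓ matches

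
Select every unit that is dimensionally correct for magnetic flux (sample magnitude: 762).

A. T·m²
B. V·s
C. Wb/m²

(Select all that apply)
A, B

magnetic flux has SI base units: kg * m^2 / (A * s^2)

Checking each option against kg * m^2 / (A * s^2):
  A. T·m²: ✓ matches
  B. V·s: ✓ matches
  C. Wb/m²: ✗ does not match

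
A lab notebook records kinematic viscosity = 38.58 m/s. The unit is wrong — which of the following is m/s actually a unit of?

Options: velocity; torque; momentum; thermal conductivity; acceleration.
velocity

kinematic viscosity should have units dimensionally equivalent to m^2 / s (e.g. m²/s).
The given unit 'm/s' reduces to m / s. Of the listed options, that is the dimensionality of velocity.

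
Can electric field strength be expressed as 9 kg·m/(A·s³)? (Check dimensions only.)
Yes

electric field strength has SI base units: kg * m / (A * s^3)
kg·m/(A·s³) reduces to the same SI base units, so it is a valid unit for electric field strength.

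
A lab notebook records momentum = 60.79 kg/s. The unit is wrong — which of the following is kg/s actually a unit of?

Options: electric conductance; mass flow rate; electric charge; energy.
mass flow rate

momentum should have units dimensionally equivalent to kg * m / s (e.g. kg·m/s).
The given unit 'kg/s' reduces to kg / s. Of the listed options, that is the dimensionality of mass flow rate.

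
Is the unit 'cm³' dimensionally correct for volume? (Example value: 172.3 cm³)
Yes

volume has SI base units: m^3
cm³ reduces to the same SI base units, so it is a valid unit for volume.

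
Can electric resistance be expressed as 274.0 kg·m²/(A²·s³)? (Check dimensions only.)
Yes

electric resistance has SI base units: kg * m^2 / (A^2 * s^3)
kg·m²/(A²·s³) reduces to the same SI base units, so it is a valid unit for electric resistance.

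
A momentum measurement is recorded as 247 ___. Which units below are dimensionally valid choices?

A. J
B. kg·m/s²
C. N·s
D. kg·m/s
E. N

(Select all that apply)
C, D

momentum has SI base units: kg * m / s

Checking each option against kg * m / s:
  A. J: ✗ does not match
  B. kg·m/s²: ✗ does not match
  C. N·s: ✓ matches
  D. kg·m/s: ✓ matches
  E. N: ✗ does not match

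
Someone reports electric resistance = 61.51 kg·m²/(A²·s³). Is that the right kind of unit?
Yes

electric resistance has SI base units: kg * m^2 / (A^2 * s^3)
kg·m²/(A²·s³) reduces to the same SI base units, so it is a valid unit for electric resistance.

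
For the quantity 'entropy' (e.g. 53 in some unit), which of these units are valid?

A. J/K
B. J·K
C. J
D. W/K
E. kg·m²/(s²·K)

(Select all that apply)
A, E

entropy has SI base units: kg * m^2 / (s^2 * K)

Checking each option against kg * m^2 / (s^2 * K):
  A. J/K: ✓ matches
  B. J·K: ✗ does not match
  C. J: ✗ does not match
  D. W/K: ✗ does not match
  E. kg·m²/(s²·K): ✓ matches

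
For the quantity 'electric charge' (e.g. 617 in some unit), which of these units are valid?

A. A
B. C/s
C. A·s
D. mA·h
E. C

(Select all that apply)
C, D, E

electric charge has SI base units: A * s

Checking each option against A * s:
  A. A: ✗ does not match
  B. C/s: ✗ does not match
  C. A·s: ✓ matches
  D. mA·h: ✓ matches
  E. C: ✓ matches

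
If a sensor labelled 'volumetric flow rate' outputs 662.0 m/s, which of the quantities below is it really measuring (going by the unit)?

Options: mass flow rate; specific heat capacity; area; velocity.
velocity

volumetric flow rate should have units dimensionally equivalent to m^3 / s (e.g. m³/s).
The given unit 'm/s' reduces to m / s. Of the listed options, that is the dimensionality of velocity.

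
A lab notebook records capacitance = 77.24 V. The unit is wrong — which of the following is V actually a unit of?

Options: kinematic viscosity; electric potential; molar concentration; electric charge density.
electric potential

capacitance should have units dimensionally equivalent to A^2 * s^4 / (kg * m^2) (e.g. F).
The given unit 'V' reduces to kg * m^2 / (A * s^3). Of the listed options, that is the dimensionality of electric potential.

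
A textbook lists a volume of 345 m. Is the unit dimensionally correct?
No

volume has SI base units: m^3
m does NOT reduce to m^3; a valid unit for volume would be e.g. m³.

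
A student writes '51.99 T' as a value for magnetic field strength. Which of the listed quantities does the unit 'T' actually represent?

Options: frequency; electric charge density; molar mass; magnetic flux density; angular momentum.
magnetic flux density

magnetic field strength should have units dimensionally equivalent to A / m (e.g. A/m).
The given unit 'T' reduces to kg / (A * s^2). Of the listed options, that is the dimensionality of magnetic flux density.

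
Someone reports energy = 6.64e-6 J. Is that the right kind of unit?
Yes

energy has SI base units: kg * m^2 / s^2
J reduces to the same SI base units, so it is a valid unit for energy.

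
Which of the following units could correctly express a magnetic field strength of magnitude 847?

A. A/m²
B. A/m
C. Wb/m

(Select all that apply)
B

magnetic field strength has SI base units: A / m

Checking each option against A / m:
  A. A/m²: ✗ does not match
  B. A/m: ✓ matches
  C. Wb/m: ✗ does not match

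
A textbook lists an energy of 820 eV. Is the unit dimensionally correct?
Yes

energy has SI base units: kg * m^2 / s^2
eV reduces to the same SI base units, so it is a valid unit for energy.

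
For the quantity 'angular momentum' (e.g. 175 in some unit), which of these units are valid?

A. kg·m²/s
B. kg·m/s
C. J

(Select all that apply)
A

angular momentum has SI base units: kg * m^2 / s

Checking each option against kg * m^2 / s:
  A. kg·m²/s: ✓ matches
  B. kg·m/s: ✗ does not match
  C. J: ✗ does not match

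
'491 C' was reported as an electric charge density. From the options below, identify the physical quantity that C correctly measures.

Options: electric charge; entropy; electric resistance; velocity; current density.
electric charge

electric charge density should have units dimensionally equivalent to A * s / m^3 (e.g. C/m³).
The given unit 'C' reduces to A * s. Of the listed options, that is the dimensionality of electric charge.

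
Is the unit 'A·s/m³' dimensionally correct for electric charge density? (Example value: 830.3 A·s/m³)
Yes

electric charge density has SI base units: A * s / m^3
A·s/m³ reduces to the same SI base units, so it is a valid unit for electric charge density.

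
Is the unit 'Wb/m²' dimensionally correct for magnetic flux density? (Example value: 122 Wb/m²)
Yes

magnetic flux density has SI base units: kg / (A * s^2)
Wb/m² reduces to the same SI base units, so it is a valid unit for magnetic flux density.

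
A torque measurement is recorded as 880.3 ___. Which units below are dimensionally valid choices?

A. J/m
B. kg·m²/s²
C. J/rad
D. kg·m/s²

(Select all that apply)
B, C

torque has SI base units: kg * m^2 / s^2

Checking each option against kg * m^2 / s^2:
  A. J/m: ✗ does not match
  B. kg·m²/s²: ✓ matches
  C. J/rad: ✓ matches
  D. kg·m/s²: ✗ does not match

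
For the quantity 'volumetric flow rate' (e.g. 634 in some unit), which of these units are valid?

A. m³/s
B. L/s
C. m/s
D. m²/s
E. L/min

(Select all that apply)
A, B, E

volumetric flow rate has SI base units: m^3 / s

Checking each option against m^3 / s:
  A. m³/s: ✓ matches
  B. L/s: ✓ matches
  C. m/s: ✗ does not match
  D. m²/s: ✗ does not match
  E. L/min: ✓ matches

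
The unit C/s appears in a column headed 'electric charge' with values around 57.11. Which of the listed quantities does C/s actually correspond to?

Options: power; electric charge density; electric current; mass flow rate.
electric current

electric charge should have units dimensionally equivalent to A * s (e.g. C).
The given unit 'C/s' reduces to A. Of the listed options, that is the dimensionality of electric current.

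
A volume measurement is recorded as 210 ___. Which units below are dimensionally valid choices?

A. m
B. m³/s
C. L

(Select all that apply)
C

volume has SI base units: m^3

Checking each option against m^3:
  A. m: ✗ does not match
  B. m³/s: ✗ does not match
  C. L: ✓ matches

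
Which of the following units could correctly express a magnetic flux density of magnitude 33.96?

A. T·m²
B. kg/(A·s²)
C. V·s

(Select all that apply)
B

magnetic flux density has SI base units: kg / (A * s^2)

Checking each option against kg / (A * s^2):
  A. T·m²: ✗ does not match
  B. kg/(A·s²): ✓ matches
  C. V·s: ✗ does not match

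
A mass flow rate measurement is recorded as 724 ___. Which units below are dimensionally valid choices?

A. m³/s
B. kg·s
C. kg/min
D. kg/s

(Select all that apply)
C, D

mass flow rate has SI base units: kg / s

Checking each option against kg / s:
  A. m³/s: ✗ does not match
  B. kg·s: ✗ does not match
  C. kg/min: ✓ matches
  D. kg/s: ✓ matches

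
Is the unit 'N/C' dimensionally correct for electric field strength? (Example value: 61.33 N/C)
Yes

electric field strength has SI base units: kg * m / (A * s^3)
N/C reduces to the same SI base units, so it is a valid unit for electric field strength.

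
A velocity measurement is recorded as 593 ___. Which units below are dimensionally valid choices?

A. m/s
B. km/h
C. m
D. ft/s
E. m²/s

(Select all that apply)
A, B, D

velocity has SI base units: m / s

Checking each option against m / s:
  A. m/s: ✓ matches
  B. km/h: ✓ matches
  C. m: ✗ does not match
  D. ft/s: ✓ matches
  E. m²/s: ✗ does not match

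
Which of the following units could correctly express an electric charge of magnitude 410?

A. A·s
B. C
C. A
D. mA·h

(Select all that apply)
A, B, D

electric charge has SI base units: A * s

Checking each option against A * s:
  A. A·s: ✓ matches
  B. C: ✓ matches
  C. A: ✗ does not match
  D. mA·h: ✓ matches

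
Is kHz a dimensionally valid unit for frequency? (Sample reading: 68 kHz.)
Yes

frequency has SI base units: 1 / s
kHz reduces to the same SI base units, so it is a valid unit for frequency.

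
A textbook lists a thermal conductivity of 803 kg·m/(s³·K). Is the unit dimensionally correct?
Yes

thermal conductivity has SI base units: kg * m / (s^3 * K)
kg·m/(s³·K) reduces to the same SI base units, so it is a valid unit for thermal conductivity.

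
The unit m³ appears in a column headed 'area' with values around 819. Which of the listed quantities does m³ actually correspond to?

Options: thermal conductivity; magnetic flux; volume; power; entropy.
volume

area should have units dimensionally equivalent to m^2 (e.g. m²).
The given unit 'm³' reduces to m^3. Of the listed options, that is the dimensionality of volume.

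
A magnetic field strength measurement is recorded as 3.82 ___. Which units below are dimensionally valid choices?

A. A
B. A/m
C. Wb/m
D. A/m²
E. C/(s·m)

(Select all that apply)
B, E

magnetic field strength has SI base units: A / m

Checking each option against A / m:
  A. A: ✗ does not match
  B. A/m: ✓ matches
  C. Wb/m: ✗ does not match
  D. A/m²: ✗ does not match
  E. C/(s·m): ✓ matches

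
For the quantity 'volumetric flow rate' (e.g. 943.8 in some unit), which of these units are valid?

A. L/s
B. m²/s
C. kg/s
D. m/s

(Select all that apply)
A

volumetric flow rate has SI base units: m^3 / s

Checking each option against m^3 / s:
  A. L/s: ✓ matches
  B. m²/s: ✗ does not match
  C. kg/s: ✗ does not match
  D. m/s: ✗ does not match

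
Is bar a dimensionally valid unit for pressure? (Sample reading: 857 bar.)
Yes

pressure has SI base units: kg / (m * s^2)
bar reduces to the same SI base units, so it is a valid unit for pressure.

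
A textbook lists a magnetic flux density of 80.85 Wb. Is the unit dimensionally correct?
No

magnetic flux density has SI base units: kg / (A * s^2)
Wb does NOT reduce to kg / (A * s^2); a valid unit for magnetic flux density would be e.g. T.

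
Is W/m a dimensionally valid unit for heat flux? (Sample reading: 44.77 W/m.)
No

heat flux has SI base units: kg / s^3
W/m does NOT reduce to kg / s^3; a valid unit for heat flux would be e.g. W/m².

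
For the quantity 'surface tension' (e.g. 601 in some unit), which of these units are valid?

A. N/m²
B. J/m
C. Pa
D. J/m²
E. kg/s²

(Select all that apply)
D, E

surface tension has SI base units: kg / s^2

Checking each option against kg / s^2:
  A. N/m²: ✗ does not match
  B. J/m: ✗ does not match
  C. Pa: ✗ does not match
  D. J/m²: ✓ matches
  E. kg/s²: ✓ matches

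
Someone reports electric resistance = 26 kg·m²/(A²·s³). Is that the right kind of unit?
Yes

electric resistance has SI base units: kg * m^2 / (A^2 * s^3)
kg·m²/(A²·s³) reduces to the same SI base units, so it is a valid unit for electric resistance.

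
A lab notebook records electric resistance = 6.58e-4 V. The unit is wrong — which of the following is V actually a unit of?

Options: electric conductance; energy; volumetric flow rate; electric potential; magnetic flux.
electric potential

electric resistance should have units dimensionally equivalent to kg * m^2 / (A^2 * s^3) (e.g. Ω).
The given unit 'V' reduces to kg * m^2 / (A * s^3). Of the listed options, that is the dimensionality of electric potential.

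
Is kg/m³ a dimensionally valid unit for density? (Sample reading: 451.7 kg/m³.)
Yes

density has SI base units: kg / m^3
kg/m³ reduces to the same SI base units, so it is a valid unit for density.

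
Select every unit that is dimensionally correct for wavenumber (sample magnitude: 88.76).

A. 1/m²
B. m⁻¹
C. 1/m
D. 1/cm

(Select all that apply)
B, C, D

wavenumber has SI base units: 1 / m

Checking each option against 1 / m:
  A. 1/m²: ✗ does not match
  B. m⁻¹: ✓ matches
  C. 1/m: ✓ matches
  D. 1/cm: ✓ matches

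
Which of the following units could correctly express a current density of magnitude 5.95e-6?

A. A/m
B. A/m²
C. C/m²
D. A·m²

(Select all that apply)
B

current density has SI base units: A / m^2

Checking each option against A / m^2:
  A. A/m: ✗ does not match
  B. A/m²: ✓ matches
  C. C/m²: ✗ does not match
  D. A·m²: ✗ does not match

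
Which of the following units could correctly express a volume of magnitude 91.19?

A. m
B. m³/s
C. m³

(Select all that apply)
C

volume has SI base units: m^3

Checking each option against m^3:
  A. m: ✗ does not match
  B. m³/s: ✗ does not match
  C. m³: ✓ matches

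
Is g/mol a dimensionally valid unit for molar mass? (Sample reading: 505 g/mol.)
Yes

molar mass has SI base units: kg / mol
g/mol reduces to the same SI base units, so it is a valid unit for molar mass.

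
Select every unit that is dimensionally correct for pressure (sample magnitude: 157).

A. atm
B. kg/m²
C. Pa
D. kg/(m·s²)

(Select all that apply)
A, C, D

pressure has SI base units: kg / (m * s^2)

Checking each option against kg / (m * s^2):
  A. atm: ✓ matches
  B. kg/m²: ✗ does not match
  C. Pa: ✓ matches
  D. kg/(m·s²): ✓ matches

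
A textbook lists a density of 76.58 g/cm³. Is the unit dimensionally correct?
Yes

density has SI base units: kg / m^3
g/cm³ reduces to the same SI base units, so it is a valid unit for density.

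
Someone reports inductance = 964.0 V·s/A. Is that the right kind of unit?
Yes

inductance has SI base units: kg * m^2 / (A^2 * s^2)
V·s/A reduces to the same SI base units, so it is a valid unit for inductance.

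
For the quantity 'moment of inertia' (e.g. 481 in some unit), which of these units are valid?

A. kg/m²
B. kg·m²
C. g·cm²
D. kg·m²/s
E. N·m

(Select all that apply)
B, C

moment of inertia has SI base units: kg * m^2

Checking each option against kg * m^2:
  A. kg/m²: ✗ does not match
  B. kg·m²: ✓ matches
  C. g·cm²: ✓ matches
  D. kg·m²/s: ✗ does not match
  E. N·m: ✗ does not match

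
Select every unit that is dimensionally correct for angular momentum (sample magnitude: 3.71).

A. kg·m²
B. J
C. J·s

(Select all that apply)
C

angular momentum has SI base units: kg * m^2 / s

Checking each option against kg * m^2 / s:
  A. kg·m²: ✗ does not match
  B. J: ✗ does not match
  C. J·s: ✓ matches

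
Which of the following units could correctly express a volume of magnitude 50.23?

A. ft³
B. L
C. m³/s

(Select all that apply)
A, B

volume has SI base units: m^3

Checking each option against m^3:
  A. ft³: ✓ matches
  B. L: ✓ matches
  C. m³/s: ✗ does not match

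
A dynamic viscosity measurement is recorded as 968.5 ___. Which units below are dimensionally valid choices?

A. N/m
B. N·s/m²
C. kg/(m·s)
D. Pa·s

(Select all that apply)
B, C, D

dynamic viscosity has SI base units: kg / (m * s)

Checking each option against kg / (m * s):
  A. N/m: ✗ does not match
  B. N·s/m²: ✓ matches
  C. kg/(m·s): ✓ matches
  D. Pa·s: ✓ matches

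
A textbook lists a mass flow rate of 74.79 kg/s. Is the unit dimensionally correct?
Yes

mass flow rate has SI base units: kg / s
kg/s reduces to the same SI base units, so it is a valid unit for mass flow rate.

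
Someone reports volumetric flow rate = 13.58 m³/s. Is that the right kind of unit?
Yes

volumetric flow rate has SI base units: m^3 / s
m³/s reduces to the same SI base units, so it is a valid unit for volumetric flow rate.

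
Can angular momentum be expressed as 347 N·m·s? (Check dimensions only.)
Yes

angular momentum has SI base units: kg * m^2 / s
N·m·s reduces to the same SI base units, so it is a valid unit for angular momentum.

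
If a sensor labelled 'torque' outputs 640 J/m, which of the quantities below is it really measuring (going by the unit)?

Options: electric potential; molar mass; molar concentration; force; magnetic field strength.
force

torque should have units dimensionally equivalent to kg * m^2 / s^2 (e.g. N·m).
The given unit 'J/m' reduces to kg * m / s^2. Of the listed options, that is the dimensionality of force.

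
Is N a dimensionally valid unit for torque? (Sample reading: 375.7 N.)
No

torque has SI base units: kg * m^2 / s^2
N does NOT reduce to kg * m^2 / s^2; a valid unit for torque would be e.g. N·m.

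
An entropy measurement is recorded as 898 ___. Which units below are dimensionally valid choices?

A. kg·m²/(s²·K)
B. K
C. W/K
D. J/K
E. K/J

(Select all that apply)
A, D

entropy has SI base units: kg * m^2 / (s^2 * K)

Checking each option against kg * m^2 / (s^2 * K):
  A. kg·m²/(s²·K): ✓ matches
  B. K: ✗ does not match
  C. W/K: ✗ does not match
  D. J/K: ✓ matches
  E. K/J: ✗ does not match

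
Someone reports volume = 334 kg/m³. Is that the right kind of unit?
No

volume has SI base units: m^3
kg/m³ does NOT reduce to m^3; a valid unit for volume would be e.g. m³.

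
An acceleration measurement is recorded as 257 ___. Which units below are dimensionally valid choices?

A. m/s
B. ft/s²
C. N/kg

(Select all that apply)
B, C

acceleration has SI base units: m / s^2

Checking each option against m / s^2:
  A. m/s: ✗ does not match
  B. ft/s²: ✓ matches
  C. N/kg: ✓ matches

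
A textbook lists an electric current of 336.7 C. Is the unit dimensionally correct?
No

electric current has SI base units: A
C does NOT reduce to A; a valid unit for electric current would be e.g. A.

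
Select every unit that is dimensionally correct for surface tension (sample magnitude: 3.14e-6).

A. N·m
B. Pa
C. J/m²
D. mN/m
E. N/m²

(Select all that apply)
C, D

surface tension has SI base units: kg / s^2

Checking each option against kg / s^2:
  A. N·m: ✗ does not match
  B. Pa: ✗ does not match
  C. J/m²: ✓ matches
  D. mN/m: ✓ matches
  E. N/m²: ✗ does not match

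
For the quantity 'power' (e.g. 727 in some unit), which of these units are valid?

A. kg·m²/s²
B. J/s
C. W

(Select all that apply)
B, C

power has SI base units: kg * m^2 / s^3

Checking each option against kg * m^2 / s^3:
  A. kg·m²/s²: ✗ does not match
  B. J/s: ✓ matches
  C. W: ✓ matches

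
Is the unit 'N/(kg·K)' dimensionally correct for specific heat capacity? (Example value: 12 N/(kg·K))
No

specific heat capacity has SI base units: m^2 / (s^2 * K)
N/(kg·K) does NOT reduce to m^2 / (s^2 * K); a valid unit for specific heat capacity would be e.g. J/(kg·K).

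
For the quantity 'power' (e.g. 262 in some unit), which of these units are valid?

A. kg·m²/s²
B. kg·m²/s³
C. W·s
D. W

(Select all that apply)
B, D

power has SI base units: kg * m^2 / s^3

Checking each option against kg * m^2 / s^3:
  A. kg·m²/s²: ✗ does not match
  B. kg·m²/s³: ✓ matches
  C. W·s: ✗ does not match
  D. W: ✓ matches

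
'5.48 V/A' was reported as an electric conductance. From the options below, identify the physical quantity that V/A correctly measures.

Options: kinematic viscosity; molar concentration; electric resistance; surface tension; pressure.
electric resistance

electric conductance should have units dimensionally equivalent to A^2 * s^3 / (kg * m^2) (e.g. S).
The given unit 'V/A' reduces to kg * m^2 / (A^2 * s^3). Of the listed options, that is the dimensionality of electric resistance.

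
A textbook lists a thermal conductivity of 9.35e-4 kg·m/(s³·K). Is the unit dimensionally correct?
Yes

thermal conductivity has SI base units: kg * m / (s^3 * K)
kg·m/(s³·K) reduces to the same SI base units, so it is a valid unit for thermal conductivity.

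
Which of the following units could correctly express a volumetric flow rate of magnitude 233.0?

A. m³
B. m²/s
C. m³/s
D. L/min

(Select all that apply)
C, D

volumetric flow rate has SI base units: m^3 / s

Checking each option against m^3 / s:
  A. m³: ✗ does not match
  B. m²/s: ✗ does not match
  C. m³/s: ✓ matches
  D. L/min: ✓ matches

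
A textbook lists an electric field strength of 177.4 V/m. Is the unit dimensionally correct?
Yes

electric field strength has SI base units: kg * m / (A * s^3)
V/m reduces to the same SI base units, so it is a valid unit for electric field strength.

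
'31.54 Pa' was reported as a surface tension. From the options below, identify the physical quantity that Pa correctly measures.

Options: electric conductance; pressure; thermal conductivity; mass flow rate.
pressure

surface tension should have units dimensionally equivalent to kg / s^2 (e.g. N/m).
The given unit 'Pa' reduces to kg / (m * s^2). Of the listed options, that is the dimensionality of pressure.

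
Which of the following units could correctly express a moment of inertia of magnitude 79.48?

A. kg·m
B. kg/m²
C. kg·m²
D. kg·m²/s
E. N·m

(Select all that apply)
C

moment of inertia has SI base units: kg * m^2

Checking each option against kg * m^2:
  A. kg·m: ✗ does not match
  B. kg/m²: ✗ does not match
  C. kg·m²: ✓ matches
  D. kg·m²/s: ✗ does not match
  E. N·m: ✗ does not match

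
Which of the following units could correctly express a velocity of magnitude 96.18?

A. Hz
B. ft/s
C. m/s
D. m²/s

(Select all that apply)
B, C

velocity has SI base units: m / s

Checking each option against m / s:
  A. Hz: ✗ does not match
  B. ft/s: ✓ matches
  C. m/s: ✓ matches
  D. m²/s: ✗ does not match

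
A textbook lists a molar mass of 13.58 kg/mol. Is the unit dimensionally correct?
Yes

molar mass has SI base units: kg / mol
kg/mol reduces to the same SI base units, so it is a valid unit for molar mass.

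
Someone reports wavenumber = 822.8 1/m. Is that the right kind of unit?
Yes

wavenumber has SI base units: 1 / m
1/m reduces to the same SI base units, so it is a valid unit for wavenumber.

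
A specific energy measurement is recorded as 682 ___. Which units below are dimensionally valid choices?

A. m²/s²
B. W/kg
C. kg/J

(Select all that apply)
A

specific energy has SI base units: m^2 / s^2

Checking each option against m^2 / s^2:
  A. m²/s²: ✓ matches
  B. W/kg: ✗ does not match
  C. kg/J: ✗ does not match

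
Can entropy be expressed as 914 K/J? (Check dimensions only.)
No

entropy has SI base units: kg * m^2 / (s^2 * K)
K/J does NOT reduce to kg * m^2 / (s^2 * K); a valid unit for entropy would be e.g. J/K.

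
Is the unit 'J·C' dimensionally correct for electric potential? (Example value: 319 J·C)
No

electric potential has SI base units: kg * m^2 / (A * s^3)
J·C does NOT reduce to kg * m^2 / (A * s^3); a valid unit for electric potential would be e.g. V.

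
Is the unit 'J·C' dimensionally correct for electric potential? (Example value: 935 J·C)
No

electric potential has SI base units: kg * m^2 / (A * s^3)
J·C does NOT reduce to kg * m^2 / (A * s^3); a valid unit for electric potential would be e.g. V.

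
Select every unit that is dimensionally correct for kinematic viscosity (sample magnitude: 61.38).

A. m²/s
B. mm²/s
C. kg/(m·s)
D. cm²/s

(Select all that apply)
A, B, D

kinematic viscosity has SI base units: m^2 / s

Checking each option against m^2 / s:
  A. m²/s: ✓ matches
  B. mm²/s: ✓ matches
  C. kg/(m·s): ✗ does not match
  D. cm²/s: ✓ matches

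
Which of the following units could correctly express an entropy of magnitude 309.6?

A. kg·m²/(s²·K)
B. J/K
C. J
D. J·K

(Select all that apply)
A, B

entropy has SI base units: kg * m^2 / (s^2 * K)

Checking each option against kg * m^2 / (s^2 * K):
  A. kg·m²/(s²·K): ✓ matches
  B. J/K: ✓ matches
  C. J: ✗ does not match
  D. J·K: ✗ does not match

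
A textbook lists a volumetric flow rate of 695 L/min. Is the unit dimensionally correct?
Yes

volumetric flow rate has SI base units: m^3 / s
L/min reduces to the same SI base units, so it is a valid unit for volumetric flow rate.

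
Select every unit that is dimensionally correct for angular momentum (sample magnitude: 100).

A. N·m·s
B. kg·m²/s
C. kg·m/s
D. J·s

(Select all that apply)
A, B, D

angular momentum has SI base units: kg * m^2 / s

Checking each option against kg * m^2 / s:
  A. N·m·s: ✓ matches
  B. kg·m²/s: ✓ matches
  C. kg·m/s: ✗ does not match
  D. J·s: ✓ matches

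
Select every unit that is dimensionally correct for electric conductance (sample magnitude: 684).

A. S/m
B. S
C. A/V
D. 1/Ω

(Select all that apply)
B, C, D

electric conductance has SI base units: A^2 * s^3 / (kg * m^2)

Checking each option against A^2 * s^3 / (kg * m^2):
  A. S/m: ✗ does not match
  B. S: ✓ matches
  C. A/V: ✓ matches
  D. 1/Ω: ✓ matches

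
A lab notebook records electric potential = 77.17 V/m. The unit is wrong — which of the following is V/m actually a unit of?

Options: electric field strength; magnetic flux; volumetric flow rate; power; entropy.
electric field strength

electric potential should have units dimensionally equivalent to kg * m^2 / (A * s^3) (e.g. V).
The given unit 'V/m' reduces to kg * m / (A * s^3). Of the listed options, that is the dimensionality of electric field strength.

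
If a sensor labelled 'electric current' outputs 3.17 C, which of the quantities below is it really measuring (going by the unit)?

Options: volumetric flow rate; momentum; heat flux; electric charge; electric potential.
electric charge

electric current should have units dimensionally equivalent to A (e.g. A).
The given unit 'C' reduces to A * s. Of the listed options, that is the dimensionality of electric charge.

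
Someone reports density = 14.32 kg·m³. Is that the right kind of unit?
No

density has SI base units: kg / m^3
kg·m³ does NOT reduce to kg / m^3; a valid unit for density would be e.g. kg/m³.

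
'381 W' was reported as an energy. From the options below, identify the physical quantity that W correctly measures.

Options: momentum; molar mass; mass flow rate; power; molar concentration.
power

energy should have units dimensionally equivalent to kg * m^2 / s^2 (e.g. J).
The given unit 'W' reduces to kg * m^2 / s^3. Of the listed options, that is the dimensionality of power.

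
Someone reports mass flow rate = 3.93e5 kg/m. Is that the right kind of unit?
No

mass flow rate has SI base units: kg / s
kg/m does NOT reduce to kg / s; a valid unit for mass flow rate would be e.g. kg/s.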